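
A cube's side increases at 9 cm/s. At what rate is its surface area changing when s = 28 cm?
3024 cm²/s

A = 6s²
dA/dt = 12s · ds/dt = 12·28·9 = 3024 cm²/s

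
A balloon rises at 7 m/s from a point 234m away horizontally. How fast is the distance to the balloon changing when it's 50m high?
175√14314/14314 ≈ 1.463 m/s

z² = 234² + y²
z = √(234² + 50²) = 2√14314
dz/dt = y/z · dy/dt = 50/(2√14314) · 7 = 175√14314/14314 ≈ 1.463 m/s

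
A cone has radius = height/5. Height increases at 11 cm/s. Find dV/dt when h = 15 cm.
99π cm³/s

V = (1/3)π(h/5)²h = πh³/75
dV/dt = πh²/25 · 11
At h = 15: dV/dt = 99π cm³/s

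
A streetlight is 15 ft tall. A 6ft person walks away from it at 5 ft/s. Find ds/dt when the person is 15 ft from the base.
10/3 ft/s

By similar triangles: 15/(x+s) = 6/s
Solving: s = 6x/9
ds/dt = 6/9 · dx/dt = 2/3 · 5 = 10/3 ft/s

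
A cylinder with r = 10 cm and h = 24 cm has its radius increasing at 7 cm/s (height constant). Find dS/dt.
616π cm²/s

S = 2πrh + 2πr² (lateral + bases)
dS/dt = (2πh + 4πr)·dr/dt = (2π·24 + 4π·10)·7
= 616π cm²/s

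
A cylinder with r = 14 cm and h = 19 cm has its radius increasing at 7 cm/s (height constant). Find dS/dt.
658π cm²/s

S = 2πrh + 2πr² (lateral + bases)
dS/dt = (2πh + 4πr)·dr/dt = (2π·19 + 4π·14)·7
= 658π cm²/s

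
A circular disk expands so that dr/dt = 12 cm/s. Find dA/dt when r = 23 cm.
552π cm²/s

A = πr²
dA/dt = 2πr · dr/dt = 2π(23)(12) = 552π cm²/s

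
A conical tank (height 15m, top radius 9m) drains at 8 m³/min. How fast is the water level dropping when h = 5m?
8/(9π) ≈ 0.2829 m/min

r/h = 9/15, so r = (3/5)h
V = (1/3)πr²h = (1/3)π((3/5)h)²h = (3/25)πh³
dV/dh = (9/25)πh²
dh/dt = (dV/dt)/(dV/dh) = -8/((9/25)π·5²) = -8/(9π) m/min
The level is dropping at 8/(9π) ≈ 0.2829 m/min.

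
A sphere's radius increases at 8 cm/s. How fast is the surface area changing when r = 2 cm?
128π cm²/s

S = 4πr²
dS/dt = dS/dr · dr/dt = 8πr · 8
At r = 2: dS/dt = 128π cm²/s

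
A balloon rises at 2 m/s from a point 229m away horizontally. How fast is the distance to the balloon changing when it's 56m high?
112√55577/55577 ≈ 0.4751 m/s

z² = 229² + y²
z = √(229² + 56²) = √55577
dz/dt = y/z · dy/dt = 56/√55577 · 2 = 112√55577/55577 ≈ 0.4751 m/s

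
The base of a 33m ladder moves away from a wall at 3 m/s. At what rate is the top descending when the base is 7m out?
21√65/260 ≈ 0.6512 m/s

x² + y² = 33²
2x·dx/dt + 2y·dy/dt = 0
dy/dt = -x/y · dx/dt = -7/(4√65) · 3 = -21√65/260 m/s
The top is descending at 21√65/260 ≈ 0.6512 m/s.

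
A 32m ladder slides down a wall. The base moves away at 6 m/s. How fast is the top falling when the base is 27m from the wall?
162√295/295 ≈ 9.432 m/s

x² + y² = 32²
2x·dx/dt + 2y·dy/dt = 0
dy/dt = -x/y · dx/dt = -27/√295 · 6 = -162√295/295 m/s
The top is descending at 162√295/295 ≈ 9.432 m/s.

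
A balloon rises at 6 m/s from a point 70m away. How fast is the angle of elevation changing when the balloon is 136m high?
0.017952 rad/s

tan(θ) = y/70
sec²(θ) · dθ/dt = (1/70) · dy/dt
dθ/dt = cos²(θ)/70 · 6 = 70/(70² + 136²) · 6
dθ/dt = 0.017952 rad/s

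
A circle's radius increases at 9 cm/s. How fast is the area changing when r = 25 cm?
450π cm²/s

A = πr²
dA/dt = 2πr · dr/dt = 2π(25)(9) = 450π cm²/s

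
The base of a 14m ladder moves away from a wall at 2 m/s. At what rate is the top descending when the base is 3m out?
6√187/187 ≈ 0.4388 m/s

x² + y² = 14²
2x·dx/dt + 2y·dy/dt = 0
dy/dt = -x/y · dx/dt = -3/√187 · 2 = -6√187/187 m/s
The top is descending at 6√187/187 ≈ 0.4388 m/s.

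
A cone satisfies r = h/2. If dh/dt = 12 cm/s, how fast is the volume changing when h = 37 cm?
4107π cm³/s

V = (1/3)π(h/2)²h = πh³/12
dV/dt = πh²/4 · 12
At h = 37: dV/dt = 4107π cm³/s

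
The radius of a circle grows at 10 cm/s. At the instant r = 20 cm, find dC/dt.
20π cm/s

C = 2πr
dC/dt = 2π · dr/dt = 2π · 10 = 20π cm/s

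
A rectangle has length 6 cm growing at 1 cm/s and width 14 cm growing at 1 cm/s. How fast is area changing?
20 cm²/s

A = lw
dA/dt = w·dl/dt + l·dw/dt = 14·1 + 6·1 = 20 cm²/s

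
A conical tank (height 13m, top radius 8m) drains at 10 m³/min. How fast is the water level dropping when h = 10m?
169/(640π) ≈ 0.08405 m/min

r/h = 8/13, so r = (8/13)h
V = (1/3)πr²h = (1/3)π((8/13)h)²h = (64/507)πh³
dV/dh = (64/169)πh²
dh/dt = (dV/dt)/(dV/dh) = -10/((64/169)π·10²) = -169/(640π) m/min
The level is dropping at 169/(640π) ≈ 0.08405 m/min.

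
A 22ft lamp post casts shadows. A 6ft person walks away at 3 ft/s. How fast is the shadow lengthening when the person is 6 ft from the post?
9/8 ft/s

By similar triangles: 22/(x+s) = 6/s
Solving: s = 6x/16
ds/dt = 6/16 · dx/dt = 3/8 · 3 = 9/8 ft/s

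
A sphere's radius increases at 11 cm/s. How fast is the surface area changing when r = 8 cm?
704π cm²/s

S = 4πr²
dS/dt = dS/dr · dr/dt = 8πr · 11
At r = 8: dS/dt = 704π cm²/s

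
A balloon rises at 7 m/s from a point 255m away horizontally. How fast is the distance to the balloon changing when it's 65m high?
91√2770/2770 ≈ 1.729 m/s

z² = 255² + y²
z = √(255² + 65²) = 5√2770
dz/dt = y/z · dy/dt = 65/(5√2770) · 7 = 91√2770/2770 ≈ 1.729 m/s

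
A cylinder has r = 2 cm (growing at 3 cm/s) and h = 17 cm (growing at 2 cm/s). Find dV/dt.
212π cm³/s

V = πr²h
dV/dt = 2πrh·dr/dt + πr²·dh/dt
= 2π(2)(17)(3) + π(2)²(2)
= 212π cm³/s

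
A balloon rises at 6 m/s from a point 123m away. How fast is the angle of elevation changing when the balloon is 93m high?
0.031037 rad/s

tan(θ) = y/123
sec²(θ) · dθ/dt = (1/123) · dy/dt
dθ/dt = cos²(θ)/123 · 6 = 123/(123² + 93²) · 6
dθ/dt = 0.031037 rad/s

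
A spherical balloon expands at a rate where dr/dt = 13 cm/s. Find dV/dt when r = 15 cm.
11700π cm³/s

V = (4/3)πr³
dV/dt = dV/dr · dr/dt = 4πr² · 13
At r = 15: dV/dt = 11700π cm³/s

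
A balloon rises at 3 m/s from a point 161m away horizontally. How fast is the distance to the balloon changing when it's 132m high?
396√43345/43345 ≈ 1.902 m/s

z² = 161² + y²
z = √(161² + 132²) = √43345
dz/dt = y/z · dy/dt = 132/√43345 · 3 = 396√43345/43345 ≈ 1.902 m/s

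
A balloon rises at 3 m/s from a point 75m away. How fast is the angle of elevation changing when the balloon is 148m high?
0.008173 rad/s

tan(θ) = y/75
sec²(θ) · dθ/dt = (1/75) · dy/dt
dθ/dt = cos²(θ)/75 · 3 = 75/(75² + 148²) · 3
dθ/dt = 0.008173 rad/s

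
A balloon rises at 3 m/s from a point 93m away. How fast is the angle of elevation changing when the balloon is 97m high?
0.01545 rad/s

tan(θ) = y/93
sec²(θ) · dθ/dt = (1/93) · dy/dt
dθ/dt = cos²(θ)/93 · 3 = 93/(93² + 97²) · 3
dθ/dt = 0.01545 rad/s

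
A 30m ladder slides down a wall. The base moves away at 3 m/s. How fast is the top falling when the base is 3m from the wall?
√11/11 ≈ 0.3015 m/s

x² + y² = 30²
2x·dx/dt + 2y·dy/dt = 0
dy/dt = -x/y · dx/dt = -3/(9√11) · 3 = -√11/11 m/s
The top is descending at √11/11 ≈ 0.3015 m/s.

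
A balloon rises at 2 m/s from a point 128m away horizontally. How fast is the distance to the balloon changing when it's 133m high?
266√34073/34073 ≈ 1.441 m/s

z² = 128² + y²
z = √(128² + 133²) = √34073
dz/dt = y/z · dy/dt = 133/√34073 · 2 = 266√34073/34073 ≈ 1.441 m/s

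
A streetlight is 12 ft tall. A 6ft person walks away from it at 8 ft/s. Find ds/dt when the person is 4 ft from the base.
8 ft/s

By similar triangles: 12/(x+s) = 6/s
Solving: s = 6x/6
ds/dt = 6/6 · dx/dt = 1 · 8 = 8 ft/s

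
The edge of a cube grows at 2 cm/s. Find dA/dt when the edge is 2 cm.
48 cm²/s

A = 6s²
dA/dt = 12s · ds/dt = 12·2·2 = 48 cm²/s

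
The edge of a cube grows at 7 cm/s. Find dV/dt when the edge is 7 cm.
1029 cm³/s

V = s³
dV/dt = 3s² · ds/dt = 3·7²·7 = 1029 cm³/s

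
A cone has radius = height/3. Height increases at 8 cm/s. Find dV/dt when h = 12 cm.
128π cm³/s

V = (1/3)π(h/3)²h = πh³/27
dV/dt = πh²/9 · 8
At h = 12: dV/dt = 128π cm³/s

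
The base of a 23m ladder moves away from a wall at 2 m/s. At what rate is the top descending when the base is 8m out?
16√465/465 ≈ 0.742 m/s

x² + y² = 23²
2x·dx/dt + 2y·dy/dt = 0
dy/dt = -x/y · dx/dt = -8/√465 · 2 = -16√465/465 m/s
The top is descending at 16√465/465 ≈ 0.742 m/s.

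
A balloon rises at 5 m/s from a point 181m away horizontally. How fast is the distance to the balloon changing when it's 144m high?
720√53497/53497 ≈ 3.113 m/s

z² = 181² + y²
z = √(181² + 144²) = √53497
dz/dt = y/z · dy/dt = 144/√53497 · 5 = 720√53497/53497 ≈ 3.113 m/s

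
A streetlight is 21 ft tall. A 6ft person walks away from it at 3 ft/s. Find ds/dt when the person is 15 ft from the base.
6/5 ft/s

By similar triangles: 21/(x+s) = 6/s
Solving: s = 6x/15
ds/dt = 6/15 · dx/dt = 2/5 · 3 = 6/5 ft/s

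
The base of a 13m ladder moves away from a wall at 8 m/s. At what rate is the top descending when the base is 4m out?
32√17/51 ≈ 2.587 m/s

x² + y² = 13²
2x·dx/dt + 2y·dy/dt = 0
dy/dt = -x/y · dx/dt = -4/(3√17) · 8 = -32√17/51 m/s
The top is descending at 32√17/51 ≈ 2.587 m/s.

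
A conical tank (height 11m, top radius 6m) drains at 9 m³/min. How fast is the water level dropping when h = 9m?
121/(324π) ≈ 0.1189 m/min

r/h = 6/11, so r = (6/11)h
V = (1/3)πr²h = (1/3)π((6/11)h)²h = (12/121)πh³
dV/dh = (36/121)πh²
dh/dt = (dV/dt)/(dV/dh) = -9/((36/121)π·9²) = -121/(324π) m/min
The level is dropping at 121/(324π) ≈ 0.1189 m/min.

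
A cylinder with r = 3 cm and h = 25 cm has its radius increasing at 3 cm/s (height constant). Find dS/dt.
186π cm²/s

S = 2πrh + 2πr² (lateral + bases)
dS/dt = (2πh + 4πr)·dr/dt = (2π·25 + 4π·3)·3
= 186π cm²/s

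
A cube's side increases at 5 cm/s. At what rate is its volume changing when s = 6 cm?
540 cm³/s

V = s³
dV/dt = 3s² · ds/dt = 3·6²·5 = 540 cm³/s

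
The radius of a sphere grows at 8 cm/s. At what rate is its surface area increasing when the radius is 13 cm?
832π cm²/s

S = 4πr²
dS/dt = dS/dr · dr/dt = 8πr · 8
At r = 13: dS/dt = 832π cm²/s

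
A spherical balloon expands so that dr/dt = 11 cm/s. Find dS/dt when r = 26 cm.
2288π cm²/s

S = 4πr²
dS/dt = dS/dr · dr/dt = 8πr · 11
At r = 26: dS/dt = 2288π cm²/s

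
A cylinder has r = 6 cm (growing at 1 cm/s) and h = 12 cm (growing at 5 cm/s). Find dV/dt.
324π cm³/s

V = πr²h
dV/dt = 2πrh·dr/dt + πr²·dh/dt
= 2π(6)(12)(1) + π(6)²(5)
= 324π cm³/s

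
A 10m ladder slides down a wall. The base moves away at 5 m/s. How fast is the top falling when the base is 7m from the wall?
35√51/51 ≈ 4.901 m/s

x² + y² = 10²
2x·dx/dt + 2y·dy/dt = 0
dy/dt = -x/y · dx/dt = -7/√51 · 5 = -35√51/51 m/s
The top is descending at 35√51/51 ≈ 4.901 m/s.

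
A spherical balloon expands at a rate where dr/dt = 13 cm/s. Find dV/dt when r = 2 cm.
208π cm³/s

V = (4/3)πr³
dV/dt = dV/dr · dr/dt = 4πr² · 13
At r = 2: dV/dt = 208π cm³/s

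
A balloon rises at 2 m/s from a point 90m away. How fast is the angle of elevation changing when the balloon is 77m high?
0.012831 rad/s

tan(θ) = y/90
sec²(θ) · dθ/dt = (1/90) · dy/dt
dθ/dt = cos²(θ)/90 · 2 = 90/(90² + 77²) · 2
dθ/dt = 0.012831 rad/s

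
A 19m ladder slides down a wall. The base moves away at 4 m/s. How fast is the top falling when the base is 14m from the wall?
56√165/165 ≈ 4.36 m/s

x² + y² = 19²
2x·dx/dt + 2y·dy/dt = 0
dy/dt = -x/y · dx/dt = -14/√165 · 4 = -56√165/165 m/s
The top is descending at 56√165/165 ≈ 4.36 m/s.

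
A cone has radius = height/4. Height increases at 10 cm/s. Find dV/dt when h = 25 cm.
3125π/8 cm³/s

V = (1/3)π(h/4)²h = πh³/48
dV/dt = πh²/16 · 10
At h = 25: dV/dt = 3125π/8 cm³/s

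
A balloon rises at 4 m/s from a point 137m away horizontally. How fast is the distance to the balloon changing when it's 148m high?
592√40673/40673 ≈ 2.935 m/s

z² = 137² + y²
z = √(137² + 148²) = √40673
dz/dt = y/z · dy/dt = 148/√40673 · 4 = 592√40673/40673 ≈ 2.935 m/s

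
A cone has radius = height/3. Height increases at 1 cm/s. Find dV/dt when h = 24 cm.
64π cm³/s

V = (1/3)π(h/3)²h = πh³/27
dV/dt = πh²/9 · 1
At h = 24: dV/dt = 64π cm³/s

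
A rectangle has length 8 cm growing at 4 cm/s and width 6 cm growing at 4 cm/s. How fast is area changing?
56 cm²/s

A = lw
dA/dt = w·dl/dt + l·dw/dt = 6·4 + 8·4 = 56 cm²/s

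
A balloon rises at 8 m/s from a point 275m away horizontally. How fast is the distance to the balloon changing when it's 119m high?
476√89786/44893 ≈ 3.177 m/s

z² = 275² + y²
z = √(275² + 119²) = √89786
dz/dt = y/z · dy/dt = 119/√89786 · 8 = 476√89786/44893 ≈ 3.177 m/s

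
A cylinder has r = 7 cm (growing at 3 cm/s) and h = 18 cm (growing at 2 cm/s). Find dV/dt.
854π cm³/s

V = πr²h
dV/dt = 2πrh·dr/dt + πr²·dh/dt
= 2π(7)(18)(3) + π(7)²(2)
= 854π cm³/s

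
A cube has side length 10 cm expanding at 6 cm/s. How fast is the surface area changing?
720 cm²/s

A = 6s²
dA/dt = 12s · ds/dt = 12·10·6 = 720 cm²/s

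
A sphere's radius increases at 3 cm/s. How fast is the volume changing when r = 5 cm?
300π cm³/s

V = (4/3)πr³
dV/dt = dV/dr · dr/dt = 4πr² · 3
At r = 5: dV/dt = 300π cm³/s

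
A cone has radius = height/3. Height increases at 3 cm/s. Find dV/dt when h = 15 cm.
75π cm³/s

V = (1/3)π(h/3)²h = πh³/27
dV/dt = πh²/9 · 3
At h = 15: dV/dt = 75π cm³/s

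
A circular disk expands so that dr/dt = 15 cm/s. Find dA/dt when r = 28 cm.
840π cm²/s

A = πr²
dA/dt = 2πr · dr/dt = 2π(28)(15) = 840π cm²/s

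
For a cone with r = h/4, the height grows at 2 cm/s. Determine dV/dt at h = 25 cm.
625π/8 cm³/s

V = (1/3)π(h/4)²h = πh³/48
dV/dt = πh²/16 · 2
At h = 25: dV/dt = 625π/8 cm³/s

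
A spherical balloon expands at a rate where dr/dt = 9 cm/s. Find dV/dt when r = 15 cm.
8100π cm³/s

V = (4/3)πr³
dV/dt = dV/dr · dr/dt = 4πr² · 9
At r = 15: dV/dt = 8100π cm³/s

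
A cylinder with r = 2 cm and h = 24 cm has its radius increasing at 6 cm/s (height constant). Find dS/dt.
336π cm²/s

S = 2πrh + 2πr² (lateral + bases)
dS/dt = (2πh + 4πr)·dr/dt = (2π·24 + 4π·2)·6
= 336π cm²/s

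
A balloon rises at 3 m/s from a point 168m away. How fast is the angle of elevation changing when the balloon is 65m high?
0.015532 rad/s

tan(θ) = y/168
sec²(θ) · dθ/dt = (1/168) · dy/dt
dθ/dt = cos²(θ)/168 · 3 = 168/(168² + 65²) · 3
dθ/dt = 0.015532 rad/s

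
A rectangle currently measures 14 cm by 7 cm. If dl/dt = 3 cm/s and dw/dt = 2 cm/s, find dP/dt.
10 cm/s

P = 2(l + w)
dP/dt = 2(dl/dt + dw/dt) = 2(3 + 2) = 10 cm/s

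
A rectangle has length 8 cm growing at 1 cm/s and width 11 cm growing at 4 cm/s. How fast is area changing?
43 cm²/s

A = lw
dA/dt = w·dl/dt + l·dw/dt = 11·1 + 8·4 = 43 cm²/s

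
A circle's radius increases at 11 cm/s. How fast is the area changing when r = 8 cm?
176π cm²/s

A = πr²
dA/dt = 2πr · dr/dt = 2π(8)(11) = 176π cm²/s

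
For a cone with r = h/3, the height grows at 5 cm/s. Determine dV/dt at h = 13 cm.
845π/9 cm³/s

V = (1/3)π(h/3)²h = πh³/27
dV/dt = πh²/9 · 5
At h = 13: dV/dt = 845π/9 cm³/s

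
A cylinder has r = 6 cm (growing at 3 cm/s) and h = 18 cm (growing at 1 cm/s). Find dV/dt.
684π cm³/s

V = πr²h
dV/dt = 2πrh·dr/dt + πr²·dh/dt
= 2π(6)(18)(3) + π(6)²(1)
= 684π cm³/s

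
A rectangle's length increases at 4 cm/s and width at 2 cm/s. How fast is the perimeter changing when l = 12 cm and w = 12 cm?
12 cm/s

P = 2(l + w)
dP/dt = 2(dl/dt + dw/dt) = 2(4 + 2) = 12 cm/s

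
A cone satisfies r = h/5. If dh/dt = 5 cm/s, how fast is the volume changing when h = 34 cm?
1156π/5 cm³/s

V = (1/3)π(h/5)²h = πh³/75
dV/dt = πh²/25 · 5
At h = 34: dV/dt = 1156π/5 cm³/s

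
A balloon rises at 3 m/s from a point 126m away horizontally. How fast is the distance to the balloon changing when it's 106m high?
159√6778/6778 ≈ 1.931 m/s

z² = 126² + y²
z = √(126² + 106²) = 2√6778
dz/dt = y/z · dy/dt = 106/(2√6778) · 3 = 159√6778/6778 ≈ 1.931 m/s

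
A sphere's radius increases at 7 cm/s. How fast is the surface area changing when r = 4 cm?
224π cm²/s

S = 4πr²
dS/dt = dS/dr · dr/dt = 8πr · 7
At r = 4: dS/dt = 224π cm²/s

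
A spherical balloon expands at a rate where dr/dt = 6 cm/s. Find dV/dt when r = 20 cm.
9600π cm³/s

V = (4/3)πr³
dV/dt = dV/dr · dr/dt = 4πr² · 6
At r = 20: dV/dt = 9600π cm³/s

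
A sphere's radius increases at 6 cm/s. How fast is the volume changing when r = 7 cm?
1176π cm³/s

V = (4/3)πr³
dV/dt = dV/dr · dr/dt = 4πr² · 6
At r = 7: dV/dt = 1176π cm³/s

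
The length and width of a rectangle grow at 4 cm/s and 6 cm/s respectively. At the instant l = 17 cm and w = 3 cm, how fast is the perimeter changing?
20 cm/s

P = 2(l + w)
dP/dt = 2(dl/dt + dw/dt) = 2(4 + 6) = 20 cm/s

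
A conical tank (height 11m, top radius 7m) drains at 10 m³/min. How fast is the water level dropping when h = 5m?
242/(245π) ≈ 0.3144 m/min

r/h = 7/11, so r = (7/11)h
V = (1/3)πr²h = (1/3)π((7/11)h)²h = (49/363)πh³
dV/dh = (49/121)πh²
dh/dt = (dV/dt)/(dV/dh) = -10/((49/121)π·5²) = -242/(245π) m/min
The level is dropping at 242/(245π) ≈ 0.3144 m/min.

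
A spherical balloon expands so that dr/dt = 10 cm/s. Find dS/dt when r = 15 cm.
1200π cm²/s

S = 4πr²
dS/dt = dS/dr · dr/dt = 8πr · 10
At r = 15: dS/dt = 1200π cm²/s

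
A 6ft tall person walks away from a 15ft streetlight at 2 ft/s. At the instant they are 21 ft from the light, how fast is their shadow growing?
4/3 ft/s

By similar triangles: 15/(x+s) = 6/s
Solving: s = 6x/9
ds/dt = 6/9 · dx/dt = 2/3 · 2 = 4/3 ft/s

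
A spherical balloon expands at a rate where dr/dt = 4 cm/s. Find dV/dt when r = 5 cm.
400π cm³/s

V = (4/3)πr³
dV/dt = dV/dr · dr/dt = 4πr² · 4
At r = 5: dV/dt = 400π cm³/s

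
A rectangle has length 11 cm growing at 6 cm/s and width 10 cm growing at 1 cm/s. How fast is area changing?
71 cm²/s

A = lw
dA/dt = w·dl/dt + l·dw/dt = 10·6 + 11·1 = 71 cm²/s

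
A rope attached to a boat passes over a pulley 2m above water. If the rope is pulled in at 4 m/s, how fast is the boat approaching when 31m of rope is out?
124√957/957 ≈ 4.008 m/s

rope² = x² + 2²
x = √(31² - 2²) = √957
dx/dt = (rope/x) · d(rope)/dt = (31/√957) · (-4) = -124√957/957 m/s
The boat approaches at 124√957/957 ≈ 4.008 m/s.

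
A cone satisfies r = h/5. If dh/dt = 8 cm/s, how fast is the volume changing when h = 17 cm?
2312π/25 cm³/s

V = (1/3)π(h/5)²h = πh³/75
dV/dt = πh²/25 · 8
At h = 17: dV/dt = 2312π/25 cm³/s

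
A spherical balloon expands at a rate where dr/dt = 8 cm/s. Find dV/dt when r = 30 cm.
28800π cm³/s

V = (4/3)πr³
dV/dt = dV/dr · dr/dt = 4πr² · 8
At r = 30: dV/dt = 28800π cm³/s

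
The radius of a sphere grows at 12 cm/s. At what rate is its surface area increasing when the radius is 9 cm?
864π cm²/s

S = 4πr²
dS/dt = dS/dr · dr/dt = 8πr · 12
At r = 9: dS/dt = 864π cm²/s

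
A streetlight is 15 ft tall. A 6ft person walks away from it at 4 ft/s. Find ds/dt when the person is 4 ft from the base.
8/3 ft/s

By similar triangles: 15/(x+s) = 6/s
Solving: s = 6x/9
ds/dt = 6/9 · dx/dt = 2/3 · 4 = 8/3 ft/s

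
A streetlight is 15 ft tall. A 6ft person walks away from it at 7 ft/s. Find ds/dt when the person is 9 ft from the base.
14/3 ft/s

By similar triangles: 15/(x+s) = 6/s
Solving: s = 6x/9
ds/dt = 6/9 · dx/dt = 2/3 · 7 = 14/3 ft/s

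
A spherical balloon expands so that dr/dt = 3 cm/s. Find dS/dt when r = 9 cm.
216π cm²/s

S = 4πr²
dS/dt = dS/dr · dr/dt = 8πr · 3
At r = 9: dS/dt = 216π cm²/s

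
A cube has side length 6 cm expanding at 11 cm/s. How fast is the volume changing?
1188 cm³/s

V = s³
dV/dt = 3s² · ds/dt = 3·6²·11 = 1188 cm³/s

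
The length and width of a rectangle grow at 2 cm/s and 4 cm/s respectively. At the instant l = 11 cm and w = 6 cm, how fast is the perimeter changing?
12 cm/s

P = 2(l + w)
dP/dt = 2(dl/dt + dw/dt) = 2(2 + 4) = 12 cm/s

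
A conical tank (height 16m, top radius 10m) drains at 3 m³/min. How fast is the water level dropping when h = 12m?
4/(75π) ≈ 0.01698 m/min

r/h = 10/16, so r = (5/8)h
V = (1/3)πr²h = (1/3)π((5/8)h)²h = (25/192)πh³
dV/dh = (25/64)πh²
dh/dt = (dV/dt)/(dV/dh) = -3/((25/64)π·12²) = -4/(75π) m/min
The level is dropping at 4/(75π) ≈ 0.01698 m/min.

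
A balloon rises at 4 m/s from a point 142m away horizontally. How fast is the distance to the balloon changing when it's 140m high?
280√9941/9941 ≈ 2.808 m/s

z² = 142² + y²
z = √(142² + 140²) = 2√9941
dz/dt = y/z · dy/dt = 140/(2√9941) · 4 = 280√9941/9941 ≈ 2.808 m/s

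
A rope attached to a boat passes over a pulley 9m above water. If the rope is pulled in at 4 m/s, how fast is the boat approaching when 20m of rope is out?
80√319/319 ≈ 4.479 m/s

rope² = x² + 9²
x = √(20² - 9²) = √319
dx/dt = (rope/x) · d(rope)/dt = (20/√319) · (-4) = -80√319/319 m/s
The boat approaches at 80√319/319 ≈ 4.479 m/s.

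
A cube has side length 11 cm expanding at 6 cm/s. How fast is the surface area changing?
792 cm²/s

A = 6s²
dA/dt = 12s · ds/dt = 12·11·6 = 792 cm²/s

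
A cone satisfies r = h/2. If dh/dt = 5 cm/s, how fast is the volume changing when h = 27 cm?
3645π/4 cm³/s

V = (1/3)π(h/2)²h = πh³/12
dV/dt = πh²/4 · 5
At h = 27: dV/dt = 3645π/4 cm³/s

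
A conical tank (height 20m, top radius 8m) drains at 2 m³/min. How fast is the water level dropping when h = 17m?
25/(578π) ≈ 0.01377 m/min

r/h = 8/20, so r = (2/5)h
V = (1/3)πr²h = (1/3)π((2/5)h)²h = (4/75)πh³
dV/dh = (4/25)πh²
dh/dt = (dV/dt)/(dV/dh) = -2/((4/25)π·17²) = -25/(578π) m/min
The level is dropping at 25/(578π) ≈ 0.01377 m/min.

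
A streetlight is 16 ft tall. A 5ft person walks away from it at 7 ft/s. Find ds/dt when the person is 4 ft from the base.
35/11 ft/s

By similar triangles: 16/(x+s) = 5/s
Solving: s = 5x/11
ds/dt = 5/11 · dx/dt = 5/11 · 7 = 35/11 ft/s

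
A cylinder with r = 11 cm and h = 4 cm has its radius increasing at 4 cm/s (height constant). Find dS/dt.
208π cm²/s

S = 2πrh + 2πr² (lateral + bases)
dS/dt = (2πh + 4πr)·dr/dt = (2π·4 + 4π·11)·4
= 208π cm²/s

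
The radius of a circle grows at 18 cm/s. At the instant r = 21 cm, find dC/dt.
36π cm/s

C = 2πr
dC/dt = 2π · dr/dt = 2π · 18 = 36π cm/s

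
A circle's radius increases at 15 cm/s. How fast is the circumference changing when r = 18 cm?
30π cm/s

C = 2πr
dC/dt = 2π · dr/dt = 2π · 15 = 30π cm/s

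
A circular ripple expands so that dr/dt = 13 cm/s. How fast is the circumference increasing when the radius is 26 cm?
26π cm/s

C = 2πr
dC/dt = 2π · dr/dt = 2π · 13 = 26π cm/s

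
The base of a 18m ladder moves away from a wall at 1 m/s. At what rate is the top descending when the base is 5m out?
5√299/299 ≈ 0.2892 m/s

x² + y² = 18²
2x·dx/dt + 2y·dy/dt = 0
dy/dt = -x/y · dx/dt = -5/√299 · 1 = -5√299/299 m/s
The top is descending at 5√299/299 ≈ 0.2892 m/s.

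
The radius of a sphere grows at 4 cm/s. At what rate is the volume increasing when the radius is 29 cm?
13456π cm³/s

V = (4/3)πr³
dV/dt = dV/dr · dr/dt = 4πr² · 4
At r = 29: dV/dt = 13456π cm³/s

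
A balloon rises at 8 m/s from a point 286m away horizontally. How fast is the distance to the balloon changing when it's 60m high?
240√21349/21349 ≈ 1.643 m/s

z² = 286² + y²
z = √(286² + 60²) = 2√21349
dz/dt = y/z · dy/dt = 60/(2√21349) · 8 = 240√21349/21349 ≈ 1.643 m/s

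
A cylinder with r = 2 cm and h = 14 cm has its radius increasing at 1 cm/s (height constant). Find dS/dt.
36π cm²/s

S = 2πrh + 2πr² (lateral + bases)
dS/dt = (2πh + 4πr)·dr/dt = (2π·14 + 4π·2)·1
= 36π cm²/s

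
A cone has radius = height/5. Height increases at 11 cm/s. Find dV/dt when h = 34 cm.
12716π/25 cm³/s

V = (1/3)π(h/5)²h = πh³/75
dV/dt = πh²/25 · 11
At h = 34: dV/dt = 12716π/25 cm³/s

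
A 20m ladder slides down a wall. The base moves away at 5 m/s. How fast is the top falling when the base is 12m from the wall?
15/4 = 3.75 m/s

x² + y² = 20²
2x·dx/dt + 2y·dy/dt = 0
dy/dt = -x/y · dx/dt = -12/16 · 5 = -15/4 m/s
The top is descending at 15/4 = 3.75 m/s.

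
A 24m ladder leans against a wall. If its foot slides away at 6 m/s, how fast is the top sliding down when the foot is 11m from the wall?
66√455/455 ≈ 3.094 m/s

x² + y² = 24²
2x·dx/dt + 2y·dy/dt = 0
dy/dt = -x/y · dx/dt = -11/√455 · 6 = -66√455/455 m/s
The top is descending at 66√455/455 ≈ 3.094 m/s.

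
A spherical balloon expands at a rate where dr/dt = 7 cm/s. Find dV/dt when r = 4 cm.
448π cm³/s

V = (4/3)πr³
dV/dt = dV/dr · dr/dt = 4πr² · 7
At r = 4: dV/dt = 448π cm³/s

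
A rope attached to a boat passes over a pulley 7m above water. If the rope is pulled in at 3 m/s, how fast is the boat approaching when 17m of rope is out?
17√15/20 ≈ 3.292 m/s

rope² = x² + 7²
x = √(17² - 7²) = 4√15
dx/dt = (rope/x) · d(rope)/dt = (17/(4√15)) · (-3) = -17√15/20 m/s
The boat approaches at 17√15/20 ≈ 3.292 m/s.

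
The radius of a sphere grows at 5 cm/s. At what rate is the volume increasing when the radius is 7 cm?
980π cm³/s

V = (4/3)πr³
dV/dt = dV/dr · dr/dt = 4πr² · 5
At r = 7: dV/dt = 980π cm³/s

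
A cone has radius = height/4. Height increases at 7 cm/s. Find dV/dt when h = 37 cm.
9583π/16 cm³/s

V = (1/3)π(h/4)²h = πh³/48
dV/dt = πh²/16 · 7
At h = 37: dV/dt = 9583π/16 cm³/s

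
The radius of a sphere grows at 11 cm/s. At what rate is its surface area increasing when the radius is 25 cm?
2200π cm²/s

S = 4πr²
dS/dt = dS/dr · dr/dt = 8πr · 11
At r = 25: dS/dt = 2200π cm²/s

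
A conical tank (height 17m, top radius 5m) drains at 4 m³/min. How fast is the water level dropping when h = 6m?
289/(225π) ≈ 0.4089 m/min

r/h = 5/17, so r = (5/17)h
V = (1/3)πr²h = (1/3)π((5/17)h)²h = (25/867)πh³
dV/dh = (25/289)πh²
dh/dt = (dV/dt)/(dV/dh) = -4/((25/289)π·6²) = -289/(225π) m/min
The level is dropping at 289/(225π) ≈ 0.4089 m/min.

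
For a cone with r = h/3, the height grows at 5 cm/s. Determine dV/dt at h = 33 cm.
605π cm³/s

V = (1/3)π(h/3)²h = πh³/27
dV/dt = πh²/9 · 5
At h = 33: dV/dt = 605π cm³/s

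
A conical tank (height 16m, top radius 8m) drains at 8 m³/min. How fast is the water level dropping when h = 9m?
32/(81π) ≈ 0.1258 m/min

r/h = 8/16, so r = (1/2)h
V = (1/3)πr²h = (1/3)π((1/2)h)²h = (1/12)πh³
dV/dh = (1/4)πh²
dh/dt = (dV/dt)/(dV/dh) = -8/((1/4)π·9²) = -32/(81π) m/min
The level is dropping at 32/(81π) ≈ 0.1258 m/min.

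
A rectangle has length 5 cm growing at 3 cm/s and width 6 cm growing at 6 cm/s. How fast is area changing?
48 cm²/s

A = lw
dA/dt = w·dl/dt + l·dw/dt = 6·3 + 5·6 = 48 cm²/s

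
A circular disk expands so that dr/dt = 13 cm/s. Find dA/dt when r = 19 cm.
494π cm²/s

A = πr²
dA/dt = 2πr · dr/dt = 2π(19)(13) = 494π cm²/s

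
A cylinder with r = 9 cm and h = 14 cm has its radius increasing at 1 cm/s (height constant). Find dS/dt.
64π cm²/s

S = 2πrh + 2πr² (lateral + bases)
dS/dt = (2πh + 4πr)·dr/dt = (2π·14 + 4π·9)·1
= 64π cm²/s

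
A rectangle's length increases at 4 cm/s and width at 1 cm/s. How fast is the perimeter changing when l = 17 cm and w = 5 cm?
10 cm/s

P = 2(l + w)
dP/dt = 2(dl/dt + dw/dt) = 2(4 + 1) = 10 cm/s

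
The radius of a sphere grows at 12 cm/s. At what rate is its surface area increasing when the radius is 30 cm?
2880π cm²/s

S = 4πr²
dS/dt = dS/dr · dr/dt = 8πr · 12
At r = 30: dS/dt = 2880π cm²/s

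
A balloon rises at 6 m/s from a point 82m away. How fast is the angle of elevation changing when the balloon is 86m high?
0.034844 rad/s

tan(θ) = y/82
sec²(θ) · dθ/dt = (1/82) · dy/dt
dθ/dt = cos²(θ)/82 · 6 = 82/(82² + 86²) · 6
dθ/dt = 0.034844 rad/s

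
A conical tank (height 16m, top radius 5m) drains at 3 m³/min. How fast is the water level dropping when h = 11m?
768/(3025π) ≈ 0.08081 m/min

r/h = 5/16, so r = (5/16)h
V = (1/3)πr²h = (1/3)π((5/16)h)²h = (25/768)πh³
dV/dh = (25/256)πh²
dh/dt = (dV/dt)/(dV/dh) = -3/((25/256)π·11²) = -768/(3025π) m/min
The level is dropping at 768/(3025π) ≈ 0.08081 m/min.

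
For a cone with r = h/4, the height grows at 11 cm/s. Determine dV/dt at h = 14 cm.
539π/4 cm³/s

V = (1/3)π(h/4)²h = πh³/48
dV/dt = πh²/16 · 11
At h = 14: dV/dt = 539π/4 cm³/s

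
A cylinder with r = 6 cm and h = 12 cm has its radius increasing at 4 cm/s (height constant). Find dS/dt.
192π cm²/s

S = 2πrh + 2πr² (lateral + bases)
dS/dt = (2πh + 4πr)·dr/dt = (2π·12 + 4π·6)·4
= 192π cm²/s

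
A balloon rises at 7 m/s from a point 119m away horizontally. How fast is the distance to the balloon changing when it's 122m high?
854√29045/29045 ≈ 5.011 m/s

z² = 119² + y²
z = √(119² + 122²) = √29045
dz/dt = y/z · dy/dt = 122/√29045 · 7 = 854√29045/29045 ≈ 5.011 m/s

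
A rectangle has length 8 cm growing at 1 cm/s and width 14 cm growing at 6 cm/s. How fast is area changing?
62 cm²/s

A = lw
dA/dt = w·dl/dt + l·dw/dt = 14·1 + 8·6 = 62 cm²/s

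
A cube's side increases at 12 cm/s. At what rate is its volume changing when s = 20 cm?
14400 cm³/s

V = s³
dV/dt = 3s² · ds/dt = 3·20²·12 = 14400 cm³/s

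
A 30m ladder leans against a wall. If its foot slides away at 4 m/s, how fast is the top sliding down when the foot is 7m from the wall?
28√851/851 ≈ 0.9598 m/s

x² + y² = 30²
2x·dx/dt + 2y·dy/dt = 0
dy/dt = -x/y · dx/dt = -7/√851 · 4 = -28√851/851 m/s
The top is descending at 28√851/851 ≈ 0.9598 m/s.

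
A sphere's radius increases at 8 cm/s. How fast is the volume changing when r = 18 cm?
10368π cm³/s

V = (4/3)πr³
dV/dt = dV/dr · dr/dt = 4πr² · 8
At r = 18: dV/dt = 10368π cm³/s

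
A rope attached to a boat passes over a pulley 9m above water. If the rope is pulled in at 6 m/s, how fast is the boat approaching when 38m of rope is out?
228√1363/1363 ≈ 6.176 m/s

rope² = x² + 9²
x = √(38² - 9²) = √1363
dx/dt = (rope/x) · d(rope)/dt = (38/√1363) · (-6) = -228√1363/1363 m/s
The boat approaches at 228√1363/1363 ≈ 6.176 m/s.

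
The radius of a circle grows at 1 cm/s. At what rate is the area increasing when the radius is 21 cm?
42π cm²/s

A = πr²
dA/dt = 2πr · dr/dt = 2π(21)(1) = 42π cm²/s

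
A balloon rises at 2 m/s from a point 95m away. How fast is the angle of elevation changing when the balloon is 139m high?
0.006703 rad/s

tan(θ) = y/95
sec²(θ) · dθ/dt = (1/95) · dy/dt
dθ/dt = cos²(θ)/95 · 2 = 95/(95² + 139²) · 2
dθ/dt = 0.006703 rad/s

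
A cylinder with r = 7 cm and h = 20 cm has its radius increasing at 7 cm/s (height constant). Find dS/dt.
476π cm²/s

S = 2πrh + 2πr² (lateral + bases)
dS/dt = (2πh + 4πr)·dr/dt = (2π·20 + 4π·7)·7
= 476π cm²/s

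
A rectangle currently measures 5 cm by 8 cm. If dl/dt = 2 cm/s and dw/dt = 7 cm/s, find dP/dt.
18 cm/s

P = 2(l + w)
dP/dt = 2(dl/dt + dw/dt) = 2(2 + 7) = 18 cm/s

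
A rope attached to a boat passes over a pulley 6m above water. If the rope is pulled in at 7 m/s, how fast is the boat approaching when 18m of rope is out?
21√2/4 ≈ 7.425 m/s

rope² = x² + 6²
x = √(18² - 6²) = 12√2
dx/dt = (rope/x) · d(rope)/dt = (18/(12√2)) · (-7) = -21√2/4 m/s
The boat approaches at 21√2/4 ≈ 7.425 m/s.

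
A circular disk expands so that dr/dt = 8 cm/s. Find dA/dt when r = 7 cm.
112π cm²/s

A = πr²
dA/dt = 2πr · dr/dt = 2π(7)(8) = 112π cm²/s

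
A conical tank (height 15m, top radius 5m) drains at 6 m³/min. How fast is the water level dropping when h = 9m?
2/(3π) ≈ 0.2122 m/min

r/h = 5/15, so r = (1/3)h
V = (1/3)πr²h = (1/3)π((1/3)h)²h = (1/27)πh³
dV/dh = (1/9)πh²
dh/dt = (dV/dt)/(dV/dh) = -6/((1/9)π·9²) = -2/(3π) m/min
The level is dropping at 2/(3π) ≈ 0.2122 m/min.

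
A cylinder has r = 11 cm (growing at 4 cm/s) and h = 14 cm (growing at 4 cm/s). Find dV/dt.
1716π cm³/s

V = πr²h
dV/dt = 2πrh·dr/dt + πr²·dh/dt
= 2π(11)(14)(4) + π(11)²(4)
= 1716π cm³/s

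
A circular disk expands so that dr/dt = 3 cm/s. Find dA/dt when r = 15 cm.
90π cm²/s

A = πr²
dA/dt = 2πr · dr/dt = 2π(15)(3) = 90π cm²/s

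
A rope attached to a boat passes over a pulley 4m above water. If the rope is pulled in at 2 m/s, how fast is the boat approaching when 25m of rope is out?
50√609/609 ≈ 2.026 m/s

rope² = x² + 4²
x = √(25² - 4²) = √609
dx/dt = (rope/x) · d(rope)/dt = (25/√609) · (-2) = -50√609/609 m/s
The boat approaches at 50√609/609 ≈ 2.026 m/s.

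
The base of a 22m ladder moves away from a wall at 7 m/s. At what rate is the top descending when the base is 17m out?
119√195/195 ≈ 8.522 m/s

x² + y² = 22²
2x·dx/dt + 2y·dy/dt = 0
dy/dt = -x/y · dx/dt = -17/√195 · 7 = -119√195/195 m/s
The top is descending at 119√195/195 ≈ 8.522 m/s.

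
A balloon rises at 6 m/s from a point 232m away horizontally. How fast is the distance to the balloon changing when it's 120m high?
45√1066/533 ≈ 2.757 m/s

z² = 232² + y²
z = √(232² + 120²) = 8√1066
dz/dt = y/z · dy/dt = 120/(8√1066) · 6 = 45√1066/533 ≈ 2.757 m/s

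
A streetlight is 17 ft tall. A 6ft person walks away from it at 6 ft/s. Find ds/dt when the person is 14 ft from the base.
36/11 ft/s

By similar triangles: 17/(x+s) = 6/s
Solving: s = 6x/11
ds/dt = 6/11 · dx/dt = 6/11 · 6 = 36/11 ft/s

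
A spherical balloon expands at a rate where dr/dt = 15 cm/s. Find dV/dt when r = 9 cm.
4860π cm³/s

V = (4/3)πr³
dV/dt = dV/dr · dr/dt = 4πr² · 15
At r = 9: dV/dt = 4860π cm³/s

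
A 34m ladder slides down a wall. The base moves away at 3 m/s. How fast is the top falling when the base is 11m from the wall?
11√115/115 ≈ 1.026 m/s

x² + y² = 34²
2x·dx/dt + 2y·dy/dt = 0
dy/dt = -x/y · dx/dt = -11/(3√115) · 3 = -11√115/115 m/s
The top is descending at 11√115/115 ≈ 1.026 m/s.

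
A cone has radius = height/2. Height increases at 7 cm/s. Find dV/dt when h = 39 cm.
10647π/4 cm³/s

V = (1/3)π(h/2)²h = πh³/12
dV/dt = πh²/4 · 7
At h = 39: dV/dt = 10647π/4 cm³/s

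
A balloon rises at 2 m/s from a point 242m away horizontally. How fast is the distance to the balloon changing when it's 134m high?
67√19130/9565 ≈ 0.9688 m/s

z² = 242² + y²
z = √(242² + 134²) = 2√19130
dz/dt = y/z · dy/dt = 134/(2√19130) · 2 = 67√19130/9565 ≈ 0.9688 m/s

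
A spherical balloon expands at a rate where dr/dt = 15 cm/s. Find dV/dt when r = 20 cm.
24000π cm³/s

V = (4/3)πr³
dV/dt = dV/dr · dr/dt = 4πr² · 15
At r = 20: dV/dt = 24000π cm³/s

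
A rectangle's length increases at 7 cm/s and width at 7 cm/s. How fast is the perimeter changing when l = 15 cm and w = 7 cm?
28 cm/s

P = 2(l + w)
dP/dt = 2(dl/dt + dw/dt) = 2(7 + 7) = 28 cm/s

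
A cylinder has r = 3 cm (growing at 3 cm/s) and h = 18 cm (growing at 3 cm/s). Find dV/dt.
351π cm³/s

V = πr²h
dV/dt = 2πrh·dr/dt + πr²·dh/dt
= 2π(3)(18)(3) + π(3)²(3)
= 351π cm³/s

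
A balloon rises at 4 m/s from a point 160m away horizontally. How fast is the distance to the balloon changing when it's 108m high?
108√2329/2329 ≈ 2.238 m/s

z² = 160² + y²
z = √(160² + 108²) = 4√2329
dz/dt = y/z · dy/dt = 108/(4√2329) · 4 = 108√2329/2329 ≈ 2.238 m/s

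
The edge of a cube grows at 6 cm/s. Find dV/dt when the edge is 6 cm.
648 cm³/s

V = s³
dV/dt = 3s² · ds/dt = 3·6²·6 = 648 cm³/s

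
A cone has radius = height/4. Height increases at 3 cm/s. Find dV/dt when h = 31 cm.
2883π/16 cm³/s

V = (1/3)π(h/4)²h = πh³/48
dV/dt = πh²/16 · 3
At h = 31: dV/dt = 2883π/16 cm³/s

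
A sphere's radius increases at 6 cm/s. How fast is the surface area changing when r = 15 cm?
720π cm²/s

S = 4πr²
dS/dt = dS/dr · dr/dt = 8πr · 6
At r = 15: dS/dt = 720π cm²/s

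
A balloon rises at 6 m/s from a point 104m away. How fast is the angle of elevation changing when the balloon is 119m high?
0.024983 rad/s

tan(θ) = y/104
sec²(θ) · dθ/dt = (1/104) · dy/dt
dθ/dt = cos²(θ)/104 · 6 = 104/(104² + 119²) · 6
dθ/dt = 0.024983 rad/s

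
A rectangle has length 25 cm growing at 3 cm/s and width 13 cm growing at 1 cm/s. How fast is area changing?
64 cm²/s

A = lw
dA/dt = w·dl/dt + l·dw/dt = 13·3 + 25·1 = 64 cm²/s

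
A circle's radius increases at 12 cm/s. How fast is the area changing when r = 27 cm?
648π cm²/s

A = πr²
dA/dt = 2πr · dr/dt = 2π(27)(12) = 648π cm²/s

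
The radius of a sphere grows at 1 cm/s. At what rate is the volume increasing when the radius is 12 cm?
576π cm³/s

V = (4/3)πr³
dV/dt = dV/dr · dr/dt = 4πr² · 1
At r = 12: dV/dt = 576π cm³/s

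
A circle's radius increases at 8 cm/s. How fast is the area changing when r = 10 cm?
160π cm²/s

A = πr²
dA/dt = 2πr · dr/dt = 2π(10)(8) = 160π cm²/s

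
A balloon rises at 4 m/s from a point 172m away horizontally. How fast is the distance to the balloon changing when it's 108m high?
54√2578/1289 ≈ 2.127 m/s

z² = 172² + y²
z = √(172² + 108²) = 4√2578
dz/dt = y/z · dy/dt = 108/(4√2578) · 4 = 54√2578/1289 ≈ 2.127 m/s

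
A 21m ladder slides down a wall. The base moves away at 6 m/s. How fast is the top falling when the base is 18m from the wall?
36√13/13 ≈ 9.985 m/s

x² + y² = 21²
2x·dx/dt + 2y·dy/dt = 0
dy/dt = -x/y · dx/dt = -18/(3√13) · 6 = -36√13/13 m/s
The top is descending at 36√13/13 ≈ 9.985 m/s.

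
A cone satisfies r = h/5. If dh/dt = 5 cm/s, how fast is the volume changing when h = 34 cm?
1156π/5 cm³/s

V = (1/3)π(h/5)²h = πh³/75
dV/dt = πh²/25 · 5
At h = 34: dV/dt = 1156π/5 cm³/s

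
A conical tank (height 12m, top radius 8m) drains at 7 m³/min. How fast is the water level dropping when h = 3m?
7/(4π) ≈ 0.557 m/min

r/h = 8/12, so r = (2/3)h
V = (1/3)πr²h = (1/3)π((2/3)h)²h = (4/27)πh³
dV/dh = (4/9)πh²
dh/dt = (dV/dt)/(dV/dh) = -7/((4/9)π·3²) = -7/(4π) m/min
The level is dropping at 7/(4π) ≈ 0.557 m/min.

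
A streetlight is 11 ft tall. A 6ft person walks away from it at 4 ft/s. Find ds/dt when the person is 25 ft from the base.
24/5 ft/s

By similar triangles: 11/(x+s) = 6/s
Solving: s = 6x/5
ds/dt = 6/5 · dx/dt = 6/5 · 4 = 24/5 ft/s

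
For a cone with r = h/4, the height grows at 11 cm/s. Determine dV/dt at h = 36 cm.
891π cm³/s

V = (1/3)π(h/4)²h = πh³/48
dV/dt = πh²/16 · 11
At h = 36: dV/dt = 891π cm³/s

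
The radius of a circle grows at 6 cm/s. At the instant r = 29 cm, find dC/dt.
12π cm/s

C = 2πr
dC/dt = 2π · dr/dt = 2π · 6 = 12π cm/s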